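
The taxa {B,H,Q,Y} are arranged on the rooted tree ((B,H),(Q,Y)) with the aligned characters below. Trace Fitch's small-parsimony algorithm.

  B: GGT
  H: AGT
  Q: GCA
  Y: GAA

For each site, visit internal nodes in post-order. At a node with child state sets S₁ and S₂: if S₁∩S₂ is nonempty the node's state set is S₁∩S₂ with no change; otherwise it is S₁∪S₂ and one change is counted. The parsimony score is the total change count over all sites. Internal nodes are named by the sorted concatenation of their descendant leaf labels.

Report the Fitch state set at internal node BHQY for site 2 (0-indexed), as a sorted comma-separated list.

A,T

BH@0: {G} ∪ {A} = {A,G} (union, +1)
QY@0: {G} ∩ {G} = {G} (intersection, +0)
BHQY@0: {A,G} ∩ {G} = {G} (intersection, +0)
BH@1: {G} ∩ {G} = {G} (intersection, +0)
QY@1: {C} ∪ {A} = {A,C} (union, +1)
BHQY@1: {G} ∪ {A,C} = {A,C,G} (union, +1)
BH@2: {T} ∩ {T} = {T} (intersection, +0)
QY@2: {A} ∩ {A} = {A} (intersection, +0)
BHQY@2: {T} ∪ {A} = {A,T} (union, +1)
per-site changes: [1, 2, 1]; total = 4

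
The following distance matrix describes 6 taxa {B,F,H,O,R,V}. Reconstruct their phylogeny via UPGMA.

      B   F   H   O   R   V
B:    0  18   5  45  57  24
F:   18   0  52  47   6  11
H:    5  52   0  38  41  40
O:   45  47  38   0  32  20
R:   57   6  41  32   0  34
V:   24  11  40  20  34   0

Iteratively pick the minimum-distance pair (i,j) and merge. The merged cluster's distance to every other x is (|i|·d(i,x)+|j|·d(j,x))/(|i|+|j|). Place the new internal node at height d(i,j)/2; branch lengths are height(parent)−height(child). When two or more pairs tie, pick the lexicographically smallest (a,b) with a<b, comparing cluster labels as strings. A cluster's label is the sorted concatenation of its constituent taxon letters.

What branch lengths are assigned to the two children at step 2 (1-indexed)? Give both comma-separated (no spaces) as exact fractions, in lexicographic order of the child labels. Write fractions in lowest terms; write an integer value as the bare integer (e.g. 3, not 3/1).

iteration 1: select B,H (d=5); attach at lengths (5/2, 5/2); label the merged cluster BH
  updated: d(BH,F)=35, d(BH,O)=83/2, d(BH,R)=49, d(BH,V)=32
iteration 2: select F,R (d=6); attach at lengths (3, 3); label the merged cluster FR
  updated: d(BH,FR)=42, d(FR,O)=79/2, d(FR,V)=45/2
iteration 3: select O,V (d=20); attach at lengths (10, 10); label the merged cluster OV
  updated: d(BH,OV)=147/4, d(FR,OV)=31
iteration 4: select FR,OV (d=31); attach at lengths (25/2, 11/2); label the merged cluster FORV
  updated: d(BH,FORV)=315/8
iteration 5: select BH,FORV (d=315/8); attach at lengths (275/16, 67/16); label the merged cluster BFHORV
final tree: ((B:5/2,H:5/2):275/16,((F:3,R:3):25/2,(O:10,V:10):11/2):67/16)
total length: 563/8

3,3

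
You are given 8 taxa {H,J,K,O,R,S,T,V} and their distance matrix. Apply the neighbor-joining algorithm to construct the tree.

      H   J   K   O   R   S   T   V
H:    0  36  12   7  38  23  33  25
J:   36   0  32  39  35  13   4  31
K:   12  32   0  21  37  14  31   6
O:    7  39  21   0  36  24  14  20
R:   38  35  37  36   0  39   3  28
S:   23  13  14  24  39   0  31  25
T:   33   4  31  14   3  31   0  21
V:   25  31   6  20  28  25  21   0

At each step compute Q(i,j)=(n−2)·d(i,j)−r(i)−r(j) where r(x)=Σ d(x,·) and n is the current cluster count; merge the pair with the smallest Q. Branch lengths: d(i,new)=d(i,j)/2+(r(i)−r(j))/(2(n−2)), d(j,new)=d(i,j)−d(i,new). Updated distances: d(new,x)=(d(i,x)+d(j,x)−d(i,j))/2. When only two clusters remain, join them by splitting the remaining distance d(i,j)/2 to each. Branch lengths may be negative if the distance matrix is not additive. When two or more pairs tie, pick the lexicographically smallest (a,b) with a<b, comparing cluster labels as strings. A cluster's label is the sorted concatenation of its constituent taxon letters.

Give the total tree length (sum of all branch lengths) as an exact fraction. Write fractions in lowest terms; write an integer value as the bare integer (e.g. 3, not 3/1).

1. join R+T (d=3, Q=-335) ⇒ RT; edges |R|=97/12, |T|=-61/12
  updated: d(H,RT)=34, d(J,RT)=18, d(K,RT)=65/2, d(O,RT)=47/2, d(RT,S)=67/2, d(RT,V)=23
2. join J+RT (d=18, Q=-487/2) ⇒ JRT; edges |J|=189/20, |RT|=171/20
  updated: d(H,JRT)=26, d(JRT,K)=93/4, d(JRT,O)=89/4, d(JRT,S)=57/4, d(JRT,V)=18
3. join H+O (d=7, Q=-637/4) ⇒ HO; edges |H|=107/32, |O|=117/32
  updated: d(HO,JRT)=165/8, d(HO,K)=13, d(HO,S)=20, d(HO,V)=19
4. join JRT+S (d=57/4, Q=-853/8) ⇒ JRST; edges |JRT|=365/48, |S|=319/48
  updated: d(HO,JRST)=211/16, d(JRST,K)=23/2, d(JRST,V)=115/8
5. join HO+JRST (d=211/16, Q=-463/8) ⇒ HJORST; edges |HO|=65/8, |JRST|=81/16
  updated: d(HJORST,K)=181/32, d(HJORST,V)=323/32
6. join HJORST+K (d=181/32, Q=-87/4) ⇒ HJKORST; edges |HJORST|=39/8, |K|=25/32
  updated: d(HJKORST,V)=167/32
7. join HJKORST+V (d=167/32) ⇒ HJKORSTV; edges |HJKORST|=167/64, |V|=167/64
final tree: ((((H:107/32,O:117/32):65/8,((J:189/20,(R:97/12,T:-61/12):171/20):365/48,S:319/48):81/16):39/8,K:25/32):167/64,V:167/64)
total length: 1061/16

1061/16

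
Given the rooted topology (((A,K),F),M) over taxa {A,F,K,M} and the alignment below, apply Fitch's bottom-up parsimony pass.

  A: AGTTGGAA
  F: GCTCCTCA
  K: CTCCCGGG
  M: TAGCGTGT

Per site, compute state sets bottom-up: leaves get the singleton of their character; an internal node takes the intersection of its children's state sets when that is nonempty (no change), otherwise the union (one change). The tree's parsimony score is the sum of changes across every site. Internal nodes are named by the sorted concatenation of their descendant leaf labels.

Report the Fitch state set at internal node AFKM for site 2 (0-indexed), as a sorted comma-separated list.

G,T

[col 0] AK: children A:{A}, K:{C} ∪→ {A,C}; cost 1
[col 0] AFK: children AK:{A,C}, F:{G} ∪→ {A,C,G}; cost 1
[col 0] AFKM: children AFK:{A,C,G}, M:{T} ∪→ {A,C,G,T}; cost 1
[col 1] AK: children A:{G}, K:{T} ∪→ {G,T}; cost 1
[col 1] AFK: children AK:{G,T}, F:{C} ∪→ {C,G,T}; cost 1
[col 1] AFKM: children AFK:{C,G,T}, M:{A} ∪→ {A,C,G,T}; cost 1
[col 2] AK: children A:{T}, K:{C} ∪→ {C,T}; cost 1
[col 2] AFK: children AK:{C,T}, F:{T} ∩→ {T}; cost 0
[col 2] AFKM: children AFK:{T}, M:{G} ∪→ {G,T}; cost 1
[col 3] AK: children A:{T}, K:{C} ∪→ {C,T}; cost 1
[col 3] AFK: children AK:{C,T}, F:{C} ∩→ {C}; cost 0
[col 3] AFKM: children AFK:{C}, M:{C} ∩→ {C}; cost 0
[col 4] AK: children A:{G}, K:{C} ∪→ {C,G}; cost 1
[col 4] AFK: children AK:{C,G}, F:{C} ∩→ {C}; cost 0
[col 4] AFKM: children AFK:{C}, M:{G} ∪→ {C,G}; cost 1
[col 5] AK: children A:{G}, K:{G} ∩→ {G}; cost 0
[col 5] AFK: children AK:{G}, F:{T} ∪→ {G,T}; cost 1
[col 5] AFKM: children AFK:{G,T}, M:{T} ∩→ {T}; cost 0
[col 6] AK: children A:{A}, K:{G} ∪→ {A,G}; cost 1
[col 6] AFK: children AK:{A,G}, F:{C} ∪→ {A,C,G}; cost 1
[col 6] AFKM: children AFK:{A,C,G}, M:{G} ∩→ {G}; cost 0
[col 7] AK: children A:{A}, K:{G} ∪→ {A,G}; cost 1
[col 7] AFK: children AK:{A,G}, F:{A} ∩→ {A}; cost 0
[col 7] AFKM: children AFK:{A}, M:{T} ∪→ {A,T}; cost 1
per-site changes: [3, 3, 2, 1, 2, 1, 2, 2]; total = 16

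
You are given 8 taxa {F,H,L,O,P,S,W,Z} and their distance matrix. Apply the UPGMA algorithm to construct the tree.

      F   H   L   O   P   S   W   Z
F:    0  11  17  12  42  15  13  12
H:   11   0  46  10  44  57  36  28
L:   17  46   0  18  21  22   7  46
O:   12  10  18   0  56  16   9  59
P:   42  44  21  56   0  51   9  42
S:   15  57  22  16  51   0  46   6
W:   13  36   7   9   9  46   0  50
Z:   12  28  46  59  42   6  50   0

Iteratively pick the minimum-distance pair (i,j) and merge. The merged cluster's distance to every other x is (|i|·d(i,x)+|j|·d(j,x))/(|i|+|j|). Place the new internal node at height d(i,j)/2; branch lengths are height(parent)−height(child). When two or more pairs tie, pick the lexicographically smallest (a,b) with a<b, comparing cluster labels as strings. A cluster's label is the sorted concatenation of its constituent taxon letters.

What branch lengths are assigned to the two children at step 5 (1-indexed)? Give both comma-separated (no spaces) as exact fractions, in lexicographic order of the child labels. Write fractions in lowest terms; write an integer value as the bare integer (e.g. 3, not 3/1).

iteration 1: select S,Z (d=6); attach at lengths (3, 3); label the merged cluster SZ
  updated: d(F,SZ)=27/2, d(H,SZ)=85/2, d(L,SZ)=34, d(O,SZ)=75/2, d(P,SZ)=93/2, d(SZ,W)=48
iteration 2: select L,W (d=7); attach at lengths (7/2, 7/2); label the merged cluster LW
  updated: d(F,LW)=15, d(H,LW)=41, d(LW,O)=27/2, d(LW,P)=15, d(LW,SZ)=41
iteration 3: select H,O (d=10); attach at lengths (5, 5); label the merged cluster HO
  updated: d(F,HO)=23/2, d(HO,LW)=109/4, d(HO,P)=50, d(HO,SZ)=40
iteration 4: select F,HO (d=23/2); attach at lengths (23/4, 3/4); label the merged cluster FHO
  updated: d(FHO,LW)=139/6, d(FHO,P)=142/3, d(FHO,SZ)=187/6
iteration 5: select LW,P (d=15); attach at lengths (4, 15/2); label the merged cluster LPW
  updated: d(FHO,LPW)=281/9, d(LPW,SZ)=257/6
iteration 6: select FHO,SZ (d=187/6); attach at lengths (59/6, 151/12); label the merged cluster FHOSZ
  updated: d(FHOSZ,LPW)=538/15
iteration 7: select FHOSZ,LPW (d=538/15); attach at lengths (47/20, 313/30); label the merged cluster FHLOPSWZ
final tree: (((F:23/4,(H:5,O:5):3/4):59/6,(S:3,Z:3):151/12):47/20,((L:7/2,W:7/2):4,P:15/2):313/30)
total length: 381/5

4,15/2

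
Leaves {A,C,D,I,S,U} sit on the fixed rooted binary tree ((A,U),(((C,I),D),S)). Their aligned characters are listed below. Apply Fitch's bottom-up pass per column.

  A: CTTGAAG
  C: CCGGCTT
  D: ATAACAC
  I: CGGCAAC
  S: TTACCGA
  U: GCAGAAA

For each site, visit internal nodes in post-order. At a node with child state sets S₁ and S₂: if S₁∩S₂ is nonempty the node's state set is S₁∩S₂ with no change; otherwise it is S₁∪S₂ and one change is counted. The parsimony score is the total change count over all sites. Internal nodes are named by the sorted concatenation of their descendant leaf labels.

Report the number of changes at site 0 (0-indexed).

site 0, node AU: A={C} ∪ U={G} → {C,G} (+1)
site 0, node CI: C={C} ∩ I={C} → {C} (+0)
site 0, node CDI: CI={C} ∪ D={A} → {A,C} (+1)
site 0, node CDIS: CDI={A,C} ∪ S={T} → {A,C,T} (+1)
site 0, node ACDISU: AU={C,G} ∩ CDIS={A,C,T} → {C} (+0)
site 1, node AU: A={T} ∪ U={C} → {C,T} (+1)
site 1, node CI: C={C} ∪ I={G} → {C,G} (+1)
site 1, node CDI: CI={C,G} ∪ D={T} → {C,G,T} (+1)
site 1, node CDIS: CDI={C,G,T} ∩ S={T} → {T} (+0)
site 1, node ACDISU: AU={C,T} ∩ CDIS={T} → {T} (+0)
site 2, node AU: A={T} ∪ U={A} → {A,T} (+1)
site 2, node CI: C={G} ∩ I={G} → {G} (+0)
site 2, node CDI: CI={G} ∪ D={A} → {A,G} (+1)
site 2, node CDIS: CDI={A,G} ∩ S={A} → {A} (+0)
site 2, node ACDISU: AU={A,T} ∩ CDIS={A} → {A} (+0)
site 3, node AU: A={G} ∩ U={G} → {G} (+0)
site 3, node CI: C={G} ∪ I={C} → {C,G} (+1)
site 3, node CDI: CI={C,G} ∪ D={A} → {A,C,G} (+1)
site 3, node CDIS: CDI={A,C,G} ∩ S={C} → {C} (+0)
site 3, node ACDISU: AU={G} ∪ CDIS={C} → {C,G} (+1)
site 4, node AU: A={A} ∩ U={A} → {A} (+0)
site 4, node CI: C={C} ∪ I={A} → {A,C} (+1)
site 4, node CDI: CI={A,C} ∩ D={C} → {C} (+0)
site 4, node CDIS: CDI={C} ∩ S={C} → {C} (+0)
site 4, node ACDISU: AU={A} ∪ CDIS={C} → {A,C} (+1)
site 5, node AU: A={A} ∩ U={A} → {A} (+0)
site 5, node CI: C={T} ∪ I={A} → {A,T} (+1)
site 5, node CDI: CI={A,T} ∩ D={A} → {A} (+0)
site 5, node CDIS: CDI={A} ∪ S={G} → {A,G} (+1)
site 5, node ACDISU: AU={A} ∩ CDIS={A,G} → {A} (+0)
site 6, node AU: A={G} ∪ U={A} → {A,G} (+1)
site 6, node CI: C={T} ∪ I={C} → {C,T} (+1)
site 6, node CDI: CI={C,T} ∩ D={C} → {C} (+0)
site 6, node CDIS: CDI={C} ∪ S={A} → {A,C} (+1)
site 6, node ACDISU: AU={A,G} ∩ CDIS={A,C} → {A} (+0)
per-site changes: [3, 3, 2, 3, 2, 2, 3]; total = 18

3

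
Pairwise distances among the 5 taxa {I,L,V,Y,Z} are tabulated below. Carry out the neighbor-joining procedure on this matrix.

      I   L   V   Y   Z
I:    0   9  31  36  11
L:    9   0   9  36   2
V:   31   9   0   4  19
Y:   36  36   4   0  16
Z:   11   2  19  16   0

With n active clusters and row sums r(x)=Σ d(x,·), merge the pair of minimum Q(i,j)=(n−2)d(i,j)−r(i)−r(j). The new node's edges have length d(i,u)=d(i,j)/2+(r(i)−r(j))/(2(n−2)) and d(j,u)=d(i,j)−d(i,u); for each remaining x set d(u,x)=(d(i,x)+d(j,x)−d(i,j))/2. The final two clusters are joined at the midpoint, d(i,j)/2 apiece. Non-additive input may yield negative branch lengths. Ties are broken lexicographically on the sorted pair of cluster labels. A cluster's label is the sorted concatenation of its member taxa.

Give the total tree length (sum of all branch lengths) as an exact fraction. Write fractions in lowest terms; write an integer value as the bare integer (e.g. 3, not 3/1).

65/2

step 1: merge (V,Y) at d=4, Q=-143; branch lengths V→-17/6, Y→41/6; new cluster VY
  updated: d(I,VY)=63/2, d(L,VY)=41/2, d(VY,Z)=31/2
step 2: merge (I,L) at d=9, Q=-65; branch lengths I→19/2, L→-1/2; new cluster IL
  updated: d(IL,VY)=43/2, d(IL,Z)=2
step 3: merge (IL,VY) at d=43/2, Q=-39; branch lengths IL→4, VY→35/2; new cluster ILVY
  updated: d(ILVY,Z)=-2
step 4: merge (ILVY,Z) at d=-2; branch lengths ILVY→-1, Z→-1; new cluster ILVYZ
final tree: (((I:19/2,L:-1/2):4,(V:-17/6,Y:41/6):35/2):-1,Z:-1)
total length: 65/2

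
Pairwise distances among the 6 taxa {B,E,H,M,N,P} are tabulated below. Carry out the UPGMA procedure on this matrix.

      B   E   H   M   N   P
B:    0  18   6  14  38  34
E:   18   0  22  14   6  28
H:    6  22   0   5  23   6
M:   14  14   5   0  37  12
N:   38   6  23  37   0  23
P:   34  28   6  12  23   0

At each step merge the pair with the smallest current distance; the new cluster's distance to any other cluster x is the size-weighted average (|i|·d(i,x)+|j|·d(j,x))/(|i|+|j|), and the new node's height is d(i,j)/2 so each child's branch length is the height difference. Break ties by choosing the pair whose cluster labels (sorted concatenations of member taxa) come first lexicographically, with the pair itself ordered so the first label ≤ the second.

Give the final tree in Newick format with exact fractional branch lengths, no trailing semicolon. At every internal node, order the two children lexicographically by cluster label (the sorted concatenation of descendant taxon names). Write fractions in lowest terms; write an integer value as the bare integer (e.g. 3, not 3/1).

((B:9,((H:5/2,M:5/2):2,P:9/2):9/2):59/16,(E:3,N:3):155/16)

step 1: merge (H,M) at d=5; branch lengths H→5/2, M→5/2; new cluster HM
  updated: d(B,HM)=10, d(E,HM)=18, d(HM,N)=30, d(HM,P)=9
step 2: merge (E,N) at d=6; branch lengths E→3, N→3; new cluster EN
  updated: d(B,EN)=28, d(EN,HM)=24, d(EN,P)=51/2
step 3: merge (HM,P) at d=9; branch lengths HM→2, P→9/2; new cluster HMP
  updated: d(B,HMP)=18, d(EN,HMP)=49/2
step 4: merge (B,HMP) at d=18; branch lengths B→9, HMP→9/2; new cluster BHMP
  updated: d(BHMP,EN)=203/8
step 5: merge (BHMP,EN) at d=203/8; branch lengths BHMP→59/16, EN→155/16; new cluster BEHMNP
final tree: ((B:9,((H:5/2,M:5/2):2,P:9/2):9/2):59/16,(E:3,N:3):155/16)
total length: 355/8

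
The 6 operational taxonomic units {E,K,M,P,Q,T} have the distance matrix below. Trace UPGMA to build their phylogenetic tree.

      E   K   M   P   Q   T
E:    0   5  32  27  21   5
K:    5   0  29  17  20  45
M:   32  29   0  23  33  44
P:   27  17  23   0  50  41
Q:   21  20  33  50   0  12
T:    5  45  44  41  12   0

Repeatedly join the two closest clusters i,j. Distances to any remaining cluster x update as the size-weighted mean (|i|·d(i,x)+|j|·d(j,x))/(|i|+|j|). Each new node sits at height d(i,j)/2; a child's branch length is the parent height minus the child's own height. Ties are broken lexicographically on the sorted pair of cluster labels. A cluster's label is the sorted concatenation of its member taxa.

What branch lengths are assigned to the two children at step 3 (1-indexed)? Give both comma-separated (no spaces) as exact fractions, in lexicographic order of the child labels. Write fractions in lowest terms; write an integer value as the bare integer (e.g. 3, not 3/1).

17/2,11

step 1: merge (E,K) at d=5; branch lengths E→5/2, K→5/2; new cluster EK
  updated: d(EK,M)=61/2, d(EK,P)=22, d(EK,Q)=41/2, d(EK,T)=25
step 2: merge (Q,T) at d=12; branch lengths Q→6, T→6; new cluster QT
  updated: d(EK,QT)=91/4, d(M,QT)=77/2, d(P,QT)=91/2
step 3: merge (EK,P) at d=22; branch lengths EK→17/2, P→11; new cluster EKP
  updated: d(EKP,M)=28, d(EKP,QT)=91/3
step 4: merge (EKP,M) at d=28; branch lengths EKP→3, M→14; new cluster EKMP
  updated: d(EKMP,QT)=259/8
step 5: merge (EKMP,QT) at d=259/8; branch lengths EKMP→35/16, QT→163/16; new cluster EKMPQT
final tree: ((((E:5/2,K:5/2):17/2,P:11):3,M:14):35/16,(Q:6,T:6):163/16)
total length: 527/8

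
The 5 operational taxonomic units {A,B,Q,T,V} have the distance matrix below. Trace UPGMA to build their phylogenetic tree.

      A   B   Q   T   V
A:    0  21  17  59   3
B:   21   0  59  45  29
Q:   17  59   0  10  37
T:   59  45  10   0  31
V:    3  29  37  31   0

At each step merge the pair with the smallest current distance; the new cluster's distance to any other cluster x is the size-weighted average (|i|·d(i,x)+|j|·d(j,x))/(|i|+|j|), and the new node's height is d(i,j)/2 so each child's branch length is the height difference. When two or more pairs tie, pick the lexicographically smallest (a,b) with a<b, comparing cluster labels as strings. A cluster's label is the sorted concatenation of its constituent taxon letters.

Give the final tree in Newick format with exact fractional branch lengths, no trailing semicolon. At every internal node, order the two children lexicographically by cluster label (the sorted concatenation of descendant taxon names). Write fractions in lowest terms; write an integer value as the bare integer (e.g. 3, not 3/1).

(((A:3/2,V:3/2):11,B:25/2):49/6,(Q:5,T:5):47/3)

1. join A+V (d=3) ⇒ AV; edges |A|=3/2, |V|=3/2
  updated: d(AV,B)=25, d(AV,Q)=27, d(AV,T)=45
2. join Q+T (d=10) ⇒ QT; edges |Q|=5, |T|=5
  updated: d(AV,QT)=36, d(B,QT)=52
3. join AV+B (d=25) ⇒ ABV; edges |AV|=11, |B|=25/2
  updated: d(ABV,QT)=124/3
4. join ABV+QT (d=124/3) ⇒ ABQTV; edges |ABV|=49/6, |QT|=47/3
final tree: (((A:3/2,V:3/2):11,B:25/2):49/6,(Q:5,T:5):47/3)
total length: 181/3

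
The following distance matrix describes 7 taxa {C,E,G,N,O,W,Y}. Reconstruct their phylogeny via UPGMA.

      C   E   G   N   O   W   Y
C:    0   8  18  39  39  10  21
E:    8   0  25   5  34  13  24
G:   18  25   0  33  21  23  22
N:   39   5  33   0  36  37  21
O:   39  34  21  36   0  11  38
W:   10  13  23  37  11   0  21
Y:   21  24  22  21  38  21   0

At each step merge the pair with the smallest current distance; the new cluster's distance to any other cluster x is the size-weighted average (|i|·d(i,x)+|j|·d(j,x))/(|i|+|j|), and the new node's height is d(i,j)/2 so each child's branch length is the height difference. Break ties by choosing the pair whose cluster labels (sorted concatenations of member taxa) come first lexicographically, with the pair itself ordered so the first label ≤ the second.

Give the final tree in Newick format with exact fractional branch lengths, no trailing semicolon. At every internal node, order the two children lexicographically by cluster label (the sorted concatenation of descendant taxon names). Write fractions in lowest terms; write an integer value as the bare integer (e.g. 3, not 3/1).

(((((C:5,W:5):21/4,G:41/4):5/12,Y:32/3):11/6,(E:5/2,N:5/2):10):29/12,O:179/12)

iteration 1: select E,N (d=5); attach at lengths (5/2, 5/2); label the merged cluster EN
  updated: d(C,EN)=47/2, d(EN,G)=29, d(EN,O)=35, d(EN,W)=25, d(EN,Y)=45/2
iteration 2: select C,W (d=10); attach at lengths (5, 5); label the merged cluster CW
  updated: d(CW,EN)=97/4, d(CW,G)=41/2, d(CW,O)=25, d(CW,Y)=21
iteration 3: select CW,G (d=41/2); attach at lengths (21/4, 41/4); label the merged cluster CGW
  updated: d(CGW,EN)=155/6, d(CGW,O)=71/3, d(CGW,Y)=64/3
iteration 4: select CGW,Y (d=64/3); attach at lengths (5/12, 32/3); label the merged cluster CGWY
  updated: d(CGWY,EN)=25, d(CGWY,O)=109/4
iteration 5: select CGWY,EN (d=25); attach at lengths (11/6, 10); label the merged cluster CEGNWY
  updated: d(CEGNWY,O)=179/6
iteration 6: select CEGNWY,O (d=179/6); attach at lengths (29/12, 179/12); label the merged cluster CEGNOWY
final tree: (((((C:5,W:5):21/4,G:41/4):5/12,Y:32/3):11/6,(E:5/2,N:5/2):10):29/12,O:179/12)
total length: 283/4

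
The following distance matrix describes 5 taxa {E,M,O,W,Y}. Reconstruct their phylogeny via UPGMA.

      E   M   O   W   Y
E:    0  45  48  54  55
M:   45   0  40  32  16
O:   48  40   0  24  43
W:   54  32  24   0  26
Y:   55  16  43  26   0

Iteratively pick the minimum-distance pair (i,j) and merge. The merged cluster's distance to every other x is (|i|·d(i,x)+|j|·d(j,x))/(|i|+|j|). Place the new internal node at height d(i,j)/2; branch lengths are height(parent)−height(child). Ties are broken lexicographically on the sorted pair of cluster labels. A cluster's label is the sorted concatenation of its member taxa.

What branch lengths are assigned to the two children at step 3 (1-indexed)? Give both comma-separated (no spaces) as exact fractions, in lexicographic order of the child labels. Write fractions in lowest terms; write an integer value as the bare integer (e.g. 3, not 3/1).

77/8,45/8

step 1: merge (M,Y) at d=16; branch lengths M→8, Y→8; new cluster MY
  updated: d(E,MY)=50, d(MY,O)=83/2, d(MY,W)=29
step 2: merge (O,W) at d=24; branch lengths O→12, W→12; new cluster OW
  updated: d(E,OW)=51, d(MY,OW)=141/4
step 3: merge (MY,OW) at d=141/4; branch lengths MY→77/8, OW→45/8; new cluster MOWY
  updated: d(E,MOWY)=101/2
step 4: merge (E,MOWY) at d=101/2; branch lengths E→101/4, MOWY→61/8; new cluster EMOWY
final tree: (E:101/4,((M:8,Y:8):77/8,(O:12,W:12):45/8):61/8)
total length: 705/8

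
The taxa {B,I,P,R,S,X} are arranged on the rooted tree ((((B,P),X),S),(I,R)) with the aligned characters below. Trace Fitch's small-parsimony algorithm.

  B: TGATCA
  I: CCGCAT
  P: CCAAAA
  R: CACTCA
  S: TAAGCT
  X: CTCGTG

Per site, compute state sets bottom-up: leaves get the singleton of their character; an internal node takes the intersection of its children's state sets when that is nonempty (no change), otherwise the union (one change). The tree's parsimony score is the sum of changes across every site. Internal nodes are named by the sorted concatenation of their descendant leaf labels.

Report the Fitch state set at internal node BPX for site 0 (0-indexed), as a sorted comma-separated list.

C

site 0, node BP: B={T} ∪ P={C} → {C,T} (+1)
site 0, node BPX: BP={C,T} ∩ X={C} → {C} (+0)
site 0, node BPSX: BPX={C} ∪ S={T} → {C,T} (+1)
site 0, node IR: I={C} ∩ R={C} → {C} (+0)
site 0, node BIPRSX: BPSX={C,T} ∩ IR={C} → {C} (+0)
site 1, node BP: B={G} ∪ P={C} → {C,G} (+1)
site 1, node BPX: BP={C,G} ∪ X={T} → {C,G,T} (+1)
site 1, node BPSX: BPX={C,G,T} ∪ S={A} → {A,C,G,T} (+1)
site 1, node IR: I={C} ∪ R={A} → {A,C} (+1)
site 1, node BIPRSX: BPSX={A,C,G,T} ∩ IR={A,C} → {A,C} (+0)
site 2, node BP: B={A} ∩ P={A} → {A} (+0)
site 2, node BPX: BP={A} ∪ X={C} → {A,C} (+1)
site 2, node BPSX: BPX={A,C} ∩ S={A} → {A} (+0)
site 2, node IR: I={G} ∪ R={C} → {C,G} (+1)
site 2, node BIPRSX: BPSX={A} ∪ IR={C,G} → {A,C,G} (+1)
site 3, node BP: B={T} ∪ P={A} → {A,T} (+1)
site 3, node BPX: BP={A,T} ∪ X={G} → {A,G,T} (+1)
site 3, node BPSX: BPX={A,G,T} ∩ S={G} → {G} (+0)
site 3, node IR: I={C} ∪ R={T} → {C,T} (+1)
site 3, node BIPRSX: BPSX={G} ∪ IR={C,T} → {C,G,T} (+1)
site 4, node BP: B={C} ∪ P={A} → {A,C} (+1)
site 4, node BPX: BP={A,C} ∪ X={T} → {A,C,T} (+1)
site 4, node BPSX: BPX={A,C,T} ∩ S={C} → {C} (+0)
site 4, node IR: I={A} ∪ R={C} → {A,C} (+1)
site 4, node BIPRSX: BPSX={C} ∩ IR={A,C} → {C} (+0)
site 5, node BP: B={A} ∩ P={A} → {A} (+0)
site 5, node BPX: BP={A} ∪ X={G} → {A,G} (+1)
site 5, node BPSX: BPX={A,G} ∪ S={T} → {A,G,T} (+1)
site 5, node IR: I={T} ∪ R={A} → {A,T} (+1)
site 5, node BIPRSX: BPSX={A,G,T} ∩ IR={A,T} → {A,T} (+0)
per-site changes: [2, 4, 3, 4, 3, 3]; total = 19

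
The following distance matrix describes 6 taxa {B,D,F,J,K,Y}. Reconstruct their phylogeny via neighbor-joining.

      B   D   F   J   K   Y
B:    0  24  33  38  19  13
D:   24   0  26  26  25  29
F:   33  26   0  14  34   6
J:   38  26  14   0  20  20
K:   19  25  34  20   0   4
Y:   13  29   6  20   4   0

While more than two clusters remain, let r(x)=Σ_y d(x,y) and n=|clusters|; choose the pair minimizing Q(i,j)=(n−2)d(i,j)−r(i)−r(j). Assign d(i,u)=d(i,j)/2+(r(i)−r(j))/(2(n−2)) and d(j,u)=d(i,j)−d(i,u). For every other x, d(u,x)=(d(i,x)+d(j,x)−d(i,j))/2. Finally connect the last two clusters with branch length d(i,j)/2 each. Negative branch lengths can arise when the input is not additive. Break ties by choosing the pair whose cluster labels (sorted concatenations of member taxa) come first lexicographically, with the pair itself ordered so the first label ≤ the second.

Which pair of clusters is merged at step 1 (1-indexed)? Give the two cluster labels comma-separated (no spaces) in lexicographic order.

F,J

step 1: merge (F,J) at d=14, Q=-175; branch lengths F→51/8, J→61/8; new cluster FJ
  updated: d(B,FJ)=57/2, d(D,FJ)=19, d(FJ,K)=20, d(FJ,Y)=6
step 2: merge (D,FJ) at d=19, Q=-227/2; branch lengths D→161/12, FJ→67/12; new cluster DFJ
  updated: d(B,DFJ)=67/4, d(DFJ,K)=13, d(DFJ,Y)=8
step 3: merge (B,DFJ) at d=67/4, Q=-53; branch lengths B→89/8, DFJ→45/8; new cluster BDFJ
  updated: d(BDFJ,K)=61/8, d(BDFJ,Y)=17/8
step 4: merge (BDFJ,K) at d=61/8, Q=-55/4; branch lengths BDFJ→23/8, K→19/4; new cluster BDFJK
  updated: d(BDFJK,Y)=-3/4
step 5: merge (BDFJK,Y) at d=-3/4; branch lengths BDFJK→-3/8, Y→-3/8; new cluster BDFJKY
final tree: (((B:89/8,(D:161/12,(F:51/8,J:61/8):67/12):45/8):23/8,K:19/4):-3/8,Y:-3/8)
total length: 453/8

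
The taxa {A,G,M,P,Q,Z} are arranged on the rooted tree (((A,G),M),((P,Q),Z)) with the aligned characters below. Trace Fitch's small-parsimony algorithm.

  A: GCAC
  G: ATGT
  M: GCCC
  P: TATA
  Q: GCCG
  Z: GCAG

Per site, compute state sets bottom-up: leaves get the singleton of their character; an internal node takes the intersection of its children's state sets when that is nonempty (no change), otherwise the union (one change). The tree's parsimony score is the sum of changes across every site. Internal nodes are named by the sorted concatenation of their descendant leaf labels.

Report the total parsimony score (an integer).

AG@0: {G} ∪ {A} = {A,G} (union, +1)
AGM@0: {A,G} ∩ {G} = {G} (intersection, +0)
PQ@0: {T} ∪ {G} = {G,T} (union, +1)
PQZ@0: {G,T} ∩ {G} = {G} (intersection, +0)
AGMPQZ@0: {G} ∩ {G} = {G} (intersection, +0)
AG@1: {C} ∪ {T} = {C,T} (union, +1)
AGM@1: {C,T} ∩ {C} = {C} (intersection, +0)
PQ@1: {A} ∪ {C} = {A,C} (union, +1)
PQZ@1: {A,C} ∩ {C} = {C} (intersection, +0)
AGMPQZ@1: {C} ∩ {C} = {C} (intersection, +0)
AG@2: {A} ∪ {G} = {A,G} (union, +1)
AGM@2: {A,G} ∪ {C} = {A,C,G} (union, +1)
PQ@2: {T} ∪ {C} = {C,T} (union, +1)
PQZ@2: {C,T} ∪ {A} = {A,C,T} (union, +1)
AGMPQZ@2: {A,C,G} ∩ {A,C,T} = {A,C} (intersection, +0)
AG@3: {C} ∪ {T} = {C,T} (union, +1)
AGM@3: {C,T} ∩ {C} = {C} (intersection, +0)
PQ@3: {A} ∪ {G} = {A,G} (union, +1)
PQZ@3: {A,G} ∩ {G} = {G} (intersection, +0)
AGMPQZ@3: {C} ∪ {G} = {C,G} (union, +1)
per-site changes: [2, 2, 4, 3]; total = 11

11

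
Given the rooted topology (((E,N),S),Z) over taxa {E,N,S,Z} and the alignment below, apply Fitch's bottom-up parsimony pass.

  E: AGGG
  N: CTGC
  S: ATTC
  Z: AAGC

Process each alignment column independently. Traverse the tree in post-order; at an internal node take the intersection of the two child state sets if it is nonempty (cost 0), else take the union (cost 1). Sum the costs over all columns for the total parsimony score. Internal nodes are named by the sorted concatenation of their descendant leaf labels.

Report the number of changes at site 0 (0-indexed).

1

site 0, node EN: E={A} ∪ N={C} → {A,C} (+1)
site 0, node ENS: EN={A,C} ∩ S={A} → {A} (+0)
site 0, node ENSZ: ENS={A} ∩ Z={A} → {A} (+0)
site 1, node EN: E={G} ∪ N={T} → {G,T} (+1)
site 1, node ENS: EN={G,T} ∩ S={T} → {T} (+0)
site 1, node ENSZ: ENS={T} ∪ Z={A} → {A,T} (+1)
site 2, node EN: E={G} ∩ N={G} → {G} (+0)
site 2, node ENS: EN={G} ∪ S={T} → {G,T} (+1)
site 2, node ENSZ: ENS={G,T} ∩ Z={G} → {G} (+0)
site 3, node EN: E={G} ∪ N={C} → {C,G} (+1)
site 3, node ENS: EN={C,G} ∩ S={C} → {C} (+0)
site 3, node ENSZ: ENS={C} ∩ Z={C} → {C} (+0)
per-site changes: [1, 2, 1, 1]; total = 5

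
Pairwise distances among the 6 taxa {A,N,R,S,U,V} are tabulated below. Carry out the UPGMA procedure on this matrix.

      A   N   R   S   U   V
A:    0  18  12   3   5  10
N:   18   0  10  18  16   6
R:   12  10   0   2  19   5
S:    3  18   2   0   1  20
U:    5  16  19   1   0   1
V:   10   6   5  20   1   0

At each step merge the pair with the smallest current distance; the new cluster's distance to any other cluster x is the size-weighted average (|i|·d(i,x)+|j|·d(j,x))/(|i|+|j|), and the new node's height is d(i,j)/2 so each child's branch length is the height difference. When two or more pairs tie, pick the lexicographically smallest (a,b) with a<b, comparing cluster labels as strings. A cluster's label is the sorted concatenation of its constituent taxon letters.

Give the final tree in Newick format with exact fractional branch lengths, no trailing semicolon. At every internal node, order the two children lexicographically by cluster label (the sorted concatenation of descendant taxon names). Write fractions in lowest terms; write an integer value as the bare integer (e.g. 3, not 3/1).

1. join S+U (d=1) ⇒ SU; edges |S|=1/2, |U|=1/2
  updated: d(A,SU)=4, d(N,SU)=17, d(R,SU)=21/2, d(SU,V)=21/2
2. join A+SU (d=4) ⇒ ASU; edges |A|=2, |SU|=3/2
  updated: d(ASU,N)=52/3, d(ASU,R)=11, d(ASU,V)=31/3
3. join R+V (d=5) ⇒ RV; edges |R|=5/2, |V|=5/2
  updated: d(ASU,RV)=32/3, d(N,RV)=8
4. join N+RV (d=8) ⇒ NRV; edges |N|=4, |RV|=3/2
  updated: d(ASU,NRV)=116/9
5. join ASU+NRV (d=116/9) ⇒ ANRSUV; edges |ASU|=40/9, |NRV|=22/9
final tree: ((A:2,(S:1/2,U:1/2):3/2):40/9,(N:4,(R:5/2,V:5/2):3/2):22/9)
total length: 197/9

((A:2,(S:1/2,U:1/2):3/2):40/9,(N:4,(R:5/2,V:5/2):3/2):22/9)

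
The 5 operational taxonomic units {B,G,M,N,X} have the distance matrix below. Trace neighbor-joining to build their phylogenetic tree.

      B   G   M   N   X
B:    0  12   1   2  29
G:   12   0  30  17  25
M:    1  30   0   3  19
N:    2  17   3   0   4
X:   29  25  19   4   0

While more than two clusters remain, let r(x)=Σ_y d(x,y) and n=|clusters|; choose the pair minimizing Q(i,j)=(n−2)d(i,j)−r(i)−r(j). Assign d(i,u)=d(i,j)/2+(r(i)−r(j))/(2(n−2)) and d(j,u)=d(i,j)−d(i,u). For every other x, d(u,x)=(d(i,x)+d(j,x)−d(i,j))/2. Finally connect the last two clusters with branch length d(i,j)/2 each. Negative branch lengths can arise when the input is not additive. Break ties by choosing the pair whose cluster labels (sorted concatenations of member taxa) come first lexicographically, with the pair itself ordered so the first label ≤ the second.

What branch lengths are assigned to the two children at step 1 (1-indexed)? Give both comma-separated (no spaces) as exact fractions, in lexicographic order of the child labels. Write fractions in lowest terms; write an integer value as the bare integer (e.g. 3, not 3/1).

-1,2

1. join B+M (d=1, Q=-94) ⇒ BM; edges |B|=-1, |M|=2
  updated: d(BM,G)=41/2, d(BM,N)=2, d(BM,X)=47/2
2. join BM+G (d=41/2, Q=-135/2) ⇒ BGM; edges |BM|=49/8, |G|=115/8
  updated: d(BGM,N)=-3/4, d(BGM,X)=14
3. join BGM+N (d=-3/4, Q=-69/4) ⇒ BGMN; edges |BGM|=37/8, |N|=-43/8
  updated: d(BGMN,X)=75/8
4. join BGMN+X (d=75/8) ⇒ BGMNX; edges |BGMN|=75/16, |X|=75/16
final tree: ((((B:-1,M:2):49/8,G:115/8):37/8,N:-43/8):75/16,X:75/16)
total length: 241/8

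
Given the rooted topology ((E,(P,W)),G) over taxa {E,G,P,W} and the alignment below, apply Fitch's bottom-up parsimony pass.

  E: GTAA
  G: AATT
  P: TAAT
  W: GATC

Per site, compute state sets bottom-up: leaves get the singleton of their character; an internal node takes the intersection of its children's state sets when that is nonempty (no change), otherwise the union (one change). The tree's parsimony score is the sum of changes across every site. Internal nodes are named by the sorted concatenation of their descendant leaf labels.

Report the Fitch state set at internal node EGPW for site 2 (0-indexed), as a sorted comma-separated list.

A,T

site 0, node PW: P={T} ∪ W={G} → {G,T} (+1)
site 0, node EPW: E={G} ∩ PW={G,T} → {G} (+0)
site 0, node EGPW: EPW={G} ∪ G={A} → {A,G} (+1)
site 1, node PW: P={A} ∩ W={A} → {A} (+0)
site 1, node EPW: E={T} ∪ PW={A} → {A,T} (+1)
site 1, node EGPW: EPW={A,T} ∩ G={A} → {A} (+0)
site 2, node PW: P={A} ∪ W={T} → {A,T} (+1)
site 2, node EPW: E={A} ∩ PW={A,T} → {A} (+0)
site 2, node EGPW: EPW={A} ∪ G={T} → {A,T} (+1)
site 3, node PW: P={T} ∪ W={C} → {C,T} (+1)
site 3, node EPW: E={A} ∪ PW={C,T} → {A,C,T} (+1)
site 3, node EGPW: EPW={A,C,T} ∩ G={T} → {T} (+0)
per-site changes: [2, 1, 2, 2]; total = 7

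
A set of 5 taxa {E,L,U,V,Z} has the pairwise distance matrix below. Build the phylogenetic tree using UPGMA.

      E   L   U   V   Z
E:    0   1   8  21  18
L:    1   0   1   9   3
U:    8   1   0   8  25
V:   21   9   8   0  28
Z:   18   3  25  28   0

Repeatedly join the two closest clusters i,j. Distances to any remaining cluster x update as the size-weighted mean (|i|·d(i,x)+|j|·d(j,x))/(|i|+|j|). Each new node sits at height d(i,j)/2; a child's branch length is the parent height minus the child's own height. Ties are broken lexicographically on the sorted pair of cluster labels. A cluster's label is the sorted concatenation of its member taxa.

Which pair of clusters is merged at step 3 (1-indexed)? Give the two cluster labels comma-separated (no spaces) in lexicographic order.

ELU,V

step 1: merge (E,L) at d=1; branch lengths E→1/2, L→1/2; new cluster EL
  updated: d(EL,U)=9/2, d(EL,V)=15, d(EL,Z)=21/2
step 2: merge (EL,U) at d=9/2; branch lengths EL→7/4, U→9/4; new cluster ELU
  updated: d(ELU,V)=38/3, d(ELU,Z)=46/3
step 3: merge (ELU,V) at d=38/3; branch lengths ELU→49/12, V→19/3; new cluster ELUV
  updated: d(ELUV,Z)=37/2
step 4: merge (ELUV,Z) at d=37/2; branch lengths ELUV→35/12, Z→37/4; new cluster ELUVZ
final tree: ((((E:1/2,L:1/2):7/4,U:9/4):49/12,V:19/3):35/12,Z:37/4)
total length: 331/12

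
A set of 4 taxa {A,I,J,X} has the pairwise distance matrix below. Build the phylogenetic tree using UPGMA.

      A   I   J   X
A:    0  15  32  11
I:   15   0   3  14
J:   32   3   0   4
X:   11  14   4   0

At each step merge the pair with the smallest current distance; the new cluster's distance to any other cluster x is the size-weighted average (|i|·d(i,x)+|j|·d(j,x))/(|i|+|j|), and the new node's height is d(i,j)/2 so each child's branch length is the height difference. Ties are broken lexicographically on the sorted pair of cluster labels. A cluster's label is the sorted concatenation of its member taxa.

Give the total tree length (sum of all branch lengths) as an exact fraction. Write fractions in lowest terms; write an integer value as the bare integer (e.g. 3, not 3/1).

76/3

1. join I+J (d=3) ⇒ IJ; edges |I|=3/2, |J|=3/2
  updated: d(A,IJ)=47/2, d(IJ,X)=9
2. join IJ+X (d=9) ⇒ IJX; edges |IJ|=3, |X|=9/2
  updated: d(A,IJX)=58/3
3. join A+IJX (d=58/3) ⇒ AIJX; edges |A|=29/3, |IJX|=31/6
final tree: (A:29/3,((I:3/2,J:3/2):3,X:9/2):31/6)
total length: 76/3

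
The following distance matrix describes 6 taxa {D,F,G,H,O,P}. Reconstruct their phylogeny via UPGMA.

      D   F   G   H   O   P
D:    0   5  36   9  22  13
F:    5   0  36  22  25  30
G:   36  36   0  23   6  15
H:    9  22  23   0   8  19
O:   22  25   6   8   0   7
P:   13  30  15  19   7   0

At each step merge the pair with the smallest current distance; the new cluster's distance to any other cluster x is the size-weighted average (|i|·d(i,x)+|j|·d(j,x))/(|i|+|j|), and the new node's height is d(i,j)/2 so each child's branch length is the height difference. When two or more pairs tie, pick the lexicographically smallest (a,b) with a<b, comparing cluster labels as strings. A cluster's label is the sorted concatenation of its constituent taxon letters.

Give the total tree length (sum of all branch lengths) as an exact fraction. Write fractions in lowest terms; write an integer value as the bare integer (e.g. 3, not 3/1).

1. join D+F (d=5) ⇒ DF; edges |D|=5/2, |F|=5/2
  updated: d(DF,G)=36, d(DF,H)=31/2, d(DF,O)=47/2, d(DF,P)=43/2
2. join G+O (d=6) ⇒ GO; edges |G|=3, |O|=3
  updated: d(DF,GO)=119/4, d(GO,H)=31/2, d(GO,P)=11
3. join GO+P (d=11) ⇒ GOP; edges |GO|=5/2, |P|=11/2
  updated: d(DF,GOP)=27, d(GOP,H)=50/3
4. join DF+H (d=31/2) ⇒ DFH; edges |DF|=21/4, |H|=31/4
  updated: d(DFH,GOP)=212/9
5. join DFH+GOP (d=212/9) ⇒ DFGHOP; edges |DFH|=145/36, |GOP|=113/18
final tree: (((D:5/2,F:5/2):21/4,H:31/4):145/36,((G:3,O:3):5/2,P:11/2):113/18)
total length: 1523/36

1523/36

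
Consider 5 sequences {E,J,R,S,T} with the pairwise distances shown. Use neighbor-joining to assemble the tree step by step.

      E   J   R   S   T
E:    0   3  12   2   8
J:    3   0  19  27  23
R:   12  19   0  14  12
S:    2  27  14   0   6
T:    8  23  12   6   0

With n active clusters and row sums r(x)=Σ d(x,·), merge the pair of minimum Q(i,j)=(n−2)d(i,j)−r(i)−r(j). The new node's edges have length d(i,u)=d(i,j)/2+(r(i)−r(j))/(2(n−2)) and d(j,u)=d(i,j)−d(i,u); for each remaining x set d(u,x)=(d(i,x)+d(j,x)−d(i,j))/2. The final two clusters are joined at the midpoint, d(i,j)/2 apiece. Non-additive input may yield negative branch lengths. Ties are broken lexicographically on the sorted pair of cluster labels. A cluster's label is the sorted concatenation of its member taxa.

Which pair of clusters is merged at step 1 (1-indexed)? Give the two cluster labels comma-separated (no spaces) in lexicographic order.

step 1: merge (E,J) at d=3, Q=-88; branch lengths E→-19/3, J→28/3; new cluster EJ
  updated: d(EJ,R)=14, d(EJ,S)=13, d(EJ,T)=14
step 2: merge (EJ,R) at d=14, Q=-53; branch lengths EJ→29/4, R→27/4; new cluster EJR
  updated: d(EJR,S)=13/2, d(EJR,T)=6
step 3: merge (EJR,S) at d=13/2, Q=-37/2; branch lengths EJR→13/4, S→13/4; new cluster EJRS
  updated: d(EJRS,T)=11/4
step 4: merge (EJRS,T) at d=11/4; branch lengths EJRS→11/8, T→11/8; new cluster EJRST
final tree: ((((E:-19/3,J:28/3):29/4,R:27/4):13/4,S:13/4):11/8,T:11/8)
total length: 105/4

E,J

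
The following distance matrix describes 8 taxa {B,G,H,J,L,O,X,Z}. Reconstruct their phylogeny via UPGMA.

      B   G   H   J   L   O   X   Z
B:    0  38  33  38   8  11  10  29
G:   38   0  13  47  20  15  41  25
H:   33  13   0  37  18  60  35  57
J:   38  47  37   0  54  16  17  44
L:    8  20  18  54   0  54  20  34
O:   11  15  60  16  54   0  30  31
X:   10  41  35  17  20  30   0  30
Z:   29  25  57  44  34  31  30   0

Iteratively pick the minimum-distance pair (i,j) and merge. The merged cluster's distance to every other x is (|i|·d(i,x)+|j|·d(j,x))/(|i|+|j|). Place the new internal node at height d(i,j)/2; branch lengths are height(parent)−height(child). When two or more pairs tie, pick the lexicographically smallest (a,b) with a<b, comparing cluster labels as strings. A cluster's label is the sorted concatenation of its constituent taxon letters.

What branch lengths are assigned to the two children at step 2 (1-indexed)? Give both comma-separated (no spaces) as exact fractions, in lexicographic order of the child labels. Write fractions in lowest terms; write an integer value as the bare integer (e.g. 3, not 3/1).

13/2,13/2

1. join B+L (d=8) ⇒ BL; edges |B|=4, |L|=4
  updated: d(BL,G)=29, d(BL,H)=51/2, d(BL,J)=46, d(BL,O)=65/2, d(BL,X)=15, d(BL,Z)=63/2
2. join G+H (d=13) ⇒ GH; edges |G|=13/2, |H|=13/2
  updated: d(BL,GH)=109/4, d(GH,J)=42, d(GH,O)=75/2, d(GH,X)=38, d(GH,Z)=41
3. join BL+X (d=15) ⇒ BLX; edges |BL|=7/2, |X|=15/2
  updated: d(BLX,GH)=185/6, d(BLX,J)=109/3, d(BLX,O)=95/3, d(BLX,Z)=31
4. join J+O (d=16) ⇒ JO; edges |J|=8, |O|=8
  updated: d(BLX,JO)=34, d(GH,JO)=159/4, d(JO,Z)=75/2
5. join BLX+GH (d=185/6) ⇒ BGHLX; edges |BLX|=95/12, |GH|=107/12
  updated: d(BGHLX,JO)=363/10, d(BGHLX,Z)=35
6. join BGHLX+Z (d=35) ⇒ BGHLXZ; edges |BGHLX|=25/12, |Z|=35/2
  updated: d(BGHLXZ,JO)=73/2
7. join BGHLXZ+JO (d=73/2) ⇒ BGHJLOXZ; edges |BGHLXZ|=3/4, |JO|=41/4
final tree: (((((B:4,L:4):7/2,X:15/2):95/12,(G:13/2,H:13/2):107/12):25/12,Z:35/2):3/4,(J:8,O:8):41/4)
total length: 1145/12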